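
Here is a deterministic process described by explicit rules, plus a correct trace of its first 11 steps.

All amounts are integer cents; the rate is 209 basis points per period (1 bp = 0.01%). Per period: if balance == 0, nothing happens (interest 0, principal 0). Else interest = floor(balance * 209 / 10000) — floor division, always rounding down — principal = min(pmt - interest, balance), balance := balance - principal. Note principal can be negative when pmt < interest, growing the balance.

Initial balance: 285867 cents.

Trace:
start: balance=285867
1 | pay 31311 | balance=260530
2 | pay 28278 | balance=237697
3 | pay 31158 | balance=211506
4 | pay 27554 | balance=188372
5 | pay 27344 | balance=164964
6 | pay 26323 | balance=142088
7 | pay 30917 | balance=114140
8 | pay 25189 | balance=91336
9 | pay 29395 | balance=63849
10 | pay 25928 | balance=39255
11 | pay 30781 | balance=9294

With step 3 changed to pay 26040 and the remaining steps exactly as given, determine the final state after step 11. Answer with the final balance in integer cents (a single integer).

15335

(re-executing from step 3 with the substitution; state before step 3: balance=237697)
3 | pay 26040 | balance=216624
4 | pay 27554 | balance=193597
5 | pay 27344 | balance=170299
6 | pay 26323 | balance=147535
7 | pay 30917 | balance=119701
8 | pay 25189 | balance=97013
9 | pay 29395 | balance=69645
10 | pay 25928 | balance=45172
11 | pay 30781 | balance=15335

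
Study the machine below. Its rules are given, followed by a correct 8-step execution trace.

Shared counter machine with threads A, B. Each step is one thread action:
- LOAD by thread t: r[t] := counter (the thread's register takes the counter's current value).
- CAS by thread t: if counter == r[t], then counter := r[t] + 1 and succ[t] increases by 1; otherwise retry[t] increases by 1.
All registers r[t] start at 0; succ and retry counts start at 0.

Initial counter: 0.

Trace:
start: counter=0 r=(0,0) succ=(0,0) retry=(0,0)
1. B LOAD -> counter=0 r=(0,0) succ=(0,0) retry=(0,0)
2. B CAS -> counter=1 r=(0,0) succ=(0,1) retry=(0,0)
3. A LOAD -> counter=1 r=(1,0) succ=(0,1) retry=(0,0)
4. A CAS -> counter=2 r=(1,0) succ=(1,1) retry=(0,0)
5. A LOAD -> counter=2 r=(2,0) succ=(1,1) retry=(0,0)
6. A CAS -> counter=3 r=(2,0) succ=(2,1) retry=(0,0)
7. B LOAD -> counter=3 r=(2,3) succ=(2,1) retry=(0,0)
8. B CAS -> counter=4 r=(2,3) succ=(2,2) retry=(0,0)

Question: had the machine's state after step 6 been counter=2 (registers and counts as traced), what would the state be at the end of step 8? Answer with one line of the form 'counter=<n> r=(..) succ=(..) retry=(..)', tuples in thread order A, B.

counter=3 r=(2,2) succ=(2,2) retry=(0,0)

state after step 6 := counter=2 r=(2,0) succ=(2,1) retry=(0,0)
7. B LOAD -> counter=2 r=(2,2) succ=(2,1) retry=(0,0)
8. B CAS -> counter=3 r=(2,2) succ=(2,2) retry=(0,0)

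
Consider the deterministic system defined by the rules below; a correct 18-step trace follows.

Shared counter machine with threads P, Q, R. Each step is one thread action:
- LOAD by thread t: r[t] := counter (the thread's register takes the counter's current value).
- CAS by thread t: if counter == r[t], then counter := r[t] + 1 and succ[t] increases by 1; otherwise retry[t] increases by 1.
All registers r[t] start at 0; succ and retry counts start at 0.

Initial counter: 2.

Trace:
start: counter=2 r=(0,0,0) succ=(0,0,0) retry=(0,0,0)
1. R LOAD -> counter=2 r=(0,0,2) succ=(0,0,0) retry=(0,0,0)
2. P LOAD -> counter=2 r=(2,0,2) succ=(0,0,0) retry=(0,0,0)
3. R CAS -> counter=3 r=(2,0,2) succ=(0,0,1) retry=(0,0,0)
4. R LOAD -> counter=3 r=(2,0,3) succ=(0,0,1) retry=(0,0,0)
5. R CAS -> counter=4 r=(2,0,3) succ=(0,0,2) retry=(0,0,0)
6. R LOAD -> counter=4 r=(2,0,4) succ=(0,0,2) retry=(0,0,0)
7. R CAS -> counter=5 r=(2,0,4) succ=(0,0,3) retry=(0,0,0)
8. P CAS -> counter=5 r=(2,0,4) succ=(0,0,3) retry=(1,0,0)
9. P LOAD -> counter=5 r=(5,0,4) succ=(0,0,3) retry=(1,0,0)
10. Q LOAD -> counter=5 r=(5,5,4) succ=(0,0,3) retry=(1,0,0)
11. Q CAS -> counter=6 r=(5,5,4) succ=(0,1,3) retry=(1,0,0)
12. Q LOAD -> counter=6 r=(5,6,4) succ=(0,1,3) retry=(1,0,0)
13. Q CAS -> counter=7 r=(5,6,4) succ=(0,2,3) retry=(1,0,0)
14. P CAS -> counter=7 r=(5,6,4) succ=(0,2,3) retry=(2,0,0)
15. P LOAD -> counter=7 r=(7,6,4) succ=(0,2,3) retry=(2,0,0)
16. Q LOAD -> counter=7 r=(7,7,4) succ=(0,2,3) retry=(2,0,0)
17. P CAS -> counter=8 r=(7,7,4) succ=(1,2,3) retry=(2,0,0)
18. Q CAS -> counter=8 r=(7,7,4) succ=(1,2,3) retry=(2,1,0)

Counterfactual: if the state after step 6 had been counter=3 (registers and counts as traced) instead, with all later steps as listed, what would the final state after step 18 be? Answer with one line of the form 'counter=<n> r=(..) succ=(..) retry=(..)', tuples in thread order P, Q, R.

state after step 6 := counter=3 r=(2,0,4) succ=(0,0,2) retry=(0,0,0)
7. R CAS -> counter=3 r=(2,0,4) succ=(0,0,2) retry=(0,0,1)
8. P CAS -> counter=3 r=(2,0,4) succ=(0,0,2) retry=(1,0,1)
9. P LOAD -> counter=3 r=(3,0,4) succ=(0,0,2) retry=(1,0,1)
10. Q LOAD -> counter=3 r=(3,3,4) succ=(0,0,2) retry=(1,0,1)
11. Q CAS -> counter=4 r=(3,3,4) succ=(0,1,2) retry=(1,0,1)
12. Q LOAD -> counter=4 r=(3,4,4) succ=(0,1,2) retry=(1,0,1)
13. Q CAS -> counter=5 r=(3,4,4) succ=(0,2,2) retry=(1,0,1)
14. P CAS -> counter=5 r=(3,4,4) succ=(0,2,2) retry=(2,0,1)
15. P LOAD -> counter=5 r=(5,4,4) succ=(0,2,2) retry=(2,0,1)
16. Q LOAD -> counter=5 r=(5,5,4) succ=(0,2,2) retry=(2,0,1)
17. P CAS -> counter=6 r=(5,5,4) succ=(1,2,2) retry=(2,0,1)
18. Q CAS -> counter=6 r=(5,5,4) succ=(1,2,2) retry=(2,1,1)

counter=6 r=(5,5,4) succ=(1,2,2) retry=(2,1,1)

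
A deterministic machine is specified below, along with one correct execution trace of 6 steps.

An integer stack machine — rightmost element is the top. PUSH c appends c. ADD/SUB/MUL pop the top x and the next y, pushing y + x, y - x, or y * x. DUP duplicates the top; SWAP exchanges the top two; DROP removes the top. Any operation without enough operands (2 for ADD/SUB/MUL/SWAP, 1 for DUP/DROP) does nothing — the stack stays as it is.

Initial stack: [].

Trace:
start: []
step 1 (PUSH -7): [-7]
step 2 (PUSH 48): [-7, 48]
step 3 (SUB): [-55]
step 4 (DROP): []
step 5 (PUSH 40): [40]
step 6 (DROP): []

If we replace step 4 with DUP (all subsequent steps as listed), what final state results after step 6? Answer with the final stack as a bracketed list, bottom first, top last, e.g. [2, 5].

[-55, -55]

(re-executing from step 4 with the substitution; state before step 4: [-55])
step 4 (DUP): [-55, -55]
step 5 (PUSH 40): [-55, -55, 40]
step 6 (DROP): [-55, -55]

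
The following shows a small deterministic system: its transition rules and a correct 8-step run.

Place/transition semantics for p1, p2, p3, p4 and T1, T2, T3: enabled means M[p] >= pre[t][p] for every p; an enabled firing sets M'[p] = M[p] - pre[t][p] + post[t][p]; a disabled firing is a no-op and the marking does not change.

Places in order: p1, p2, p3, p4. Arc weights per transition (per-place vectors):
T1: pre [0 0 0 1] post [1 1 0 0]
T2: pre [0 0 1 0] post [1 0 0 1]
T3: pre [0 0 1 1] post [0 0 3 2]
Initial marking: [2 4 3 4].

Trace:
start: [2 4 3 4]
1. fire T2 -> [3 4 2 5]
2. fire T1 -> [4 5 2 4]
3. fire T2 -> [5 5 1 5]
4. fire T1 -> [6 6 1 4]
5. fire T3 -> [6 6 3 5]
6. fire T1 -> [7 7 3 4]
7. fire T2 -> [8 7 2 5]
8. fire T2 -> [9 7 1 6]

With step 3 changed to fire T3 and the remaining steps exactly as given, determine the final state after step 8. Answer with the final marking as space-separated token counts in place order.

8 7 4 6

(re-executing from step 3 with the substitution; state before step 3: [4 5 2 4])
3. fire T3 -> [4 5 4 5]
4. fire T1 -> [5 6 4 4]
5. fire T3 -> [5 6 6 5]
6. fire T1 -> [6 7 6 4]
7. fire T2 -> [7 7 5 5]
8. fire T2 -> [8 7 4 6]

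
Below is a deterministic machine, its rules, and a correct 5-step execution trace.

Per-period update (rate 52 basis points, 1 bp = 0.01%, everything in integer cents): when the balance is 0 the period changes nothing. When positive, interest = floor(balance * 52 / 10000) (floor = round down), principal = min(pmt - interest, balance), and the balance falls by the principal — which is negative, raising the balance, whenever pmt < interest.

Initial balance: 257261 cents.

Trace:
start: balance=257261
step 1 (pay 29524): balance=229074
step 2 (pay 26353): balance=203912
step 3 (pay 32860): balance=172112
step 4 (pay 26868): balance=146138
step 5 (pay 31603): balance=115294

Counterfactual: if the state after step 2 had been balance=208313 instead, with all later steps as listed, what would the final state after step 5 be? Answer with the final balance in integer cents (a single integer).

119765

state after step 2 := balance=208313
step 3 (pay 32860): balance=176536
step 4 (pay 26868): balance=150585
step 5 (pay 31603): balance=119765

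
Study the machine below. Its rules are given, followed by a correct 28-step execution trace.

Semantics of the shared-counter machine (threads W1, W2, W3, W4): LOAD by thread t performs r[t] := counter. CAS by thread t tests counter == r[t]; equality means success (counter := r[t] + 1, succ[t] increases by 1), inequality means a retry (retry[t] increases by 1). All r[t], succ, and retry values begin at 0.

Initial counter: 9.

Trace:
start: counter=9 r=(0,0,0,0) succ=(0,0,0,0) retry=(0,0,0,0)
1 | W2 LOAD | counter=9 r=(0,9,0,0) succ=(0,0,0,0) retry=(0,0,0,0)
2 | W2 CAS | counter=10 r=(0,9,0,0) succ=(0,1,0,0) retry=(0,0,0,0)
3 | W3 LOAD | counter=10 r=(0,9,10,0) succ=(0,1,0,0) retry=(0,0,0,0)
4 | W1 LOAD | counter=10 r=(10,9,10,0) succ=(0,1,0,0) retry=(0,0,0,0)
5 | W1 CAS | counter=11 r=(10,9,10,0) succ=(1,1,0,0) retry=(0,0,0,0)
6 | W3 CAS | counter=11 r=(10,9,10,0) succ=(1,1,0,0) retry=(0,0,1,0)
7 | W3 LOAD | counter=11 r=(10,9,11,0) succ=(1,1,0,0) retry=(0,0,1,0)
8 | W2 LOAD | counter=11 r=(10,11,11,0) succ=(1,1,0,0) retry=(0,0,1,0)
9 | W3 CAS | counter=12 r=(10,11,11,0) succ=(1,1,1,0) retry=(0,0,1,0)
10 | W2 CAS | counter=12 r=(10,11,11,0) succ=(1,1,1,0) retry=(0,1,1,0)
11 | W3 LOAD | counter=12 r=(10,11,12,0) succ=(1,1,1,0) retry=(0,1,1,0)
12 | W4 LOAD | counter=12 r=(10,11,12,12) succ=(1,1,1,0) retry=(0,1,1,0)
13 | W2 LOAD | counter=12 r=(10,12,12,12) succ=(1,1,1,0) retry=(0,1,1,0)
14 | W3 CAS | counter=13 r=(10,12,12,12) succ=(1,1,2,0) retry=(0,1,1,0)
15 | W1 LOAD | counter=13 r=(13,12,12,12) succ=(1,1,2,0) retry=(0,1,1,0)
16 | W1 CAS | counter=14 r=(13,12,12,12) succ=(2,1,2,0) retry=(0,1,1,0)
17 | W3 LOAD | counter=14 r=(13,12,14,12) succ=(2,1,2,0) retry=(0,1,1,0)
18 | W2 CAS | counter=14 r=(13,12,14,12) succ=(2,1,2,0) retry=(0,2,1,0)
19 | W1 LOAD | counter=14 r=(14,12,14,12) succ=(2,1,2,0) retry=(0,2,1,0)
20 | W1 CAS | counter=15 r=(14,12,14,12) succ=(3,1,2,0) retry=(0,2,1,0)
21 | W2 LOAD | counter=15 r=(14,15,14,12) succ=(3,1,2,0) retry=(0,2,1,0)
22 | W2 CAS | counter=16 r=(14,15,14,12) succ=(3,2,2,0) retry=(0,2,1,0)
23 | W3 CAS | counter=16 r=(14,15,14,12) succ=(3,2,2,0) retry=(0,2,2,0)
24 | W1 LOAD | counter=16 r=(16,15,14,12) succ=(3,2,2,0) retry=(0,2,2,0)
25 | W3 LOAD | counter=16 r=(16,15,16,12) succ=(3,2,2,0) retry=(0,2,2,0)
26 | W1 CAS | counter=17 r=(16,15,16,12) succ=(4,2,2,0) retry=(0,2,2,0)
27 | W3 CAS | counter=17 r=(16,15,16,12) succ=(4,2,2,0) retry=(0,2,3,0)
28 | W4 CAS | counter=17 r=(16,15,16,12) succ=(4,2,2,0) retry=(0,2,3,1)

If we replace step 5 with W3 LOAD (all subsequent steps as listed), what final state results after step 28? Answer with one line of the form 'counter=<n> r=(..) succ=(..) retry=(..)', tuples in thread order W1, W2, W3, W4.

counter=17 r=(16,15,16,12) succ=(3,2,3,0) retry=(0,2,2,1)

(re-executing from step 5 with the substitution; state before step 5: counter=10 r=(10,9,10,0) succ=(0,1,0,0) retry=(0,0,0,0))
5 | W3 LOAD | counter=10 r=(10,9,10,0) succ=(0,1,0,0) retry=(0,0,0,0)
6 | W3 CAS | counter=11 r=(10,9,10,0) succ=(0,1,1,0) retry=(0,0,0,0)
7 | W3 LOAD | counter=11 r=(10,9,11,0) succ=(0,1,1,0) retry=(0,0,0,0)
8 | W2 LOAD | counter=11 r=(10,11,11,0) succ=(0,1,1,0) retry=(0,0,0,0)
9 | W3 CAS | counter=12 r=(10,11,11,0) succ=(0,1,2,0) retry=(0,0,0,0)
10 | W2 CAS | counter=12 r=(10,11,11,0) succ=(0,1,2,0) retry=(0,1,0,0)
11 | W3 LOAD | counter=12 r=(10,11,12,0) succ=(0,1,2,0) retry=(0,1,0,0)
12 | W4 LOAD | counter=12 r=(10,11,12,12) succ=(0,1,2,0) retry=(0,1,0,0)
13 | W2 LOAD | counter=12 r=(10,12,12,12) succ=(0,1,2,0) retry=(0,1,0,0)
14 | W3 CAS | counter=13 r=(10,12,12,12) succ=(0,1,3,0) retry=(0,1,0,0)
15 | W1 LOAD | counter=13 r=(13,12,12,12) succ=(0,1,3,0) retry=(0,1,0,0)
16 | W1 CAS | counter=14 r=(13,12,12,12) succ=(1,1,3,0) retry=(0,1,0,0)
17 | W3 LOAD | counter=14 r=(13,12,14,12) succ=(1,1,3,0) retry=(0,1,0,0)
18 | W2 CAS | counter=14 r=(13,12,14,12) succ=(1,1,3,0) retry=(0,2,0,0)
19 | W1 LOAD | counter=14 r=(14,12,14,12) succ=(1,1,3,0) retry=(0,2,0,0)
20 | W1 CAS | counter=15 r=(14,12,14,12) succ=(2,1,3,0) retry=(0,2,0,0)
21 | W2 LOAD | counter=15 r=(14,15,14,12) succ=(2,1,3,0) retry=(0,2,0,0)
22 | W2 CAS | counter=16 r=(14,15,14,12) succ=(2,2,3,0) retry=(0,2,0,0)
23 | W3 CAS | counter=16 r=(14,15,14,12) succ=(2,2,3,0) retry=(0,2,1,0)
24 | W1 LOAD | counter=16 r=(16,15,14,12) succ=(2,2,3,0) retry=(0,2,1,0)
25 | W3 LOAD | counter=16 r=(16,15,16,12) succ=(2,2,3,0) retry=(0,2,1,0)
26 | W1 CAS | counter=17 r=(16,15,16,12) succ=(3,2,3,0) retry=(0,2,1,0)
27 | W3 CAS | counter=17 r=(16,15,16,12) succ=(3,2,3,0) retry=(0,2,2,0)
28 | W4 CAS | counter=17 r=(16,15,16,12) succ=(3,2,3,0) retry=(0,2,2,1)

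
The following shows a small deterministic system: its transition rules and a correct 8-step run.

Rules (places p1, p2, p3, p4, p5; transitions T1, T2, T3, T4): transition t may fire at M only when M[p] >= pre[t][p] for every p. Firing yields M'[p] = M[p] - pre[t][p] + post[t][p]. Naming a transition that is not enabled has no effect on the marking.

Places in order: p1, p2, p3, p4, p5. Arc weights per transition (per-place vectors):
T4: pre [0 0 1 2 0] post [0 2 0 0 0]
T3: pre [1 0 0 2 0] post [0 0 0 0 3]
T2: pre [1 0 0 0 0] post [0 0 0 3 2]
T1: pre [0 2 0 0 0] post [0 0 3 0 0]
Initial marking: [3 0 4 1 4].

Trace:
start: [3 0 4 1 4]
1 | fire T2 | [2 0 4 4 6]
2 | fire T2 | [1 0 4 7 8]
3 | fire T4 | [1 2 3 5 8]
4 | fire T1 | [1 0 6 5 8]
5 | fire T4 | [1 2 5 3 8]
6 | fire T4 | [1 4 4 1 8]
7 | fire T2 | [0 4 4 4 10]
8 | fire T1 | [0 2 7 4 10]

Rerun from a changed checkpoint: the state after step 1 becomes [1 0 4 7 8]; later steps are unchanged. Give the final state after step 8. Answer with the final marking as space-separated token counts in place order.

0 2 7 4 10

state after step 1 := [1 0 4 7 8]
2 | fire T2 | [0 0 4 10 10]
3 | fire T4 | [0 2 3 8 10]
4 | fire T1 | [0 0 6 8 10]
5 | fire T4 | [0 2 5 6 10]
6 | fire T4 | [0 4 4 4 10]
7 | fire T2 | [0 4 4 4 10]
8 | fire T1 | [0 2 7 4 10]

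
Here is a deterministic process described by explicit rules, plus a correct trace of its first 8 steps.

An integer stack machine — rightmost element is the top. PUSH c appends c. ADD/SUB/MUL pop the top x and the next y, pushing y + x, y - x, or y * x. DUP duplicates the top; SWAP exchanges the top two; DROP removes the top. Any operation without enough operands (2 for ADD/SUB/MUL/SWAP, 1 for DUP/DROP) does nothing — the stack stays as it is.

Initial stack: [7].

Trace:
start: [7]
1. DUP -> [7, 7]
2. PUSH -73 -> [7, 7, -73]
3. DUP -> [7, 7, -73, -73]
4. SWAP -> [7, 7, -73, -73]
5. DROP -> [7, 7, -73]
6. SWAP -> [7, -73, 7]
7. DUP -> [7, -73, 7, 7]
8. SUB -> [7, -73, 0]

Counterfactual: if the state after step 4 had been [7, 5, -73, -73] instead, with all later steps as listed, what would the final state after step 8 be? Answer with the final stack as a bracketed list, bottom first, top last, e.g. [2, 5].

[7, -73, 0]

state after step 4 := [7, 5, -73, -73]
5. DROP -> [7, 5, -73]
6. SWAP -> [7, -73, 5]
7. DUP -> [7, -73, 5, 5]
8. SUB -> [7, -73, 0]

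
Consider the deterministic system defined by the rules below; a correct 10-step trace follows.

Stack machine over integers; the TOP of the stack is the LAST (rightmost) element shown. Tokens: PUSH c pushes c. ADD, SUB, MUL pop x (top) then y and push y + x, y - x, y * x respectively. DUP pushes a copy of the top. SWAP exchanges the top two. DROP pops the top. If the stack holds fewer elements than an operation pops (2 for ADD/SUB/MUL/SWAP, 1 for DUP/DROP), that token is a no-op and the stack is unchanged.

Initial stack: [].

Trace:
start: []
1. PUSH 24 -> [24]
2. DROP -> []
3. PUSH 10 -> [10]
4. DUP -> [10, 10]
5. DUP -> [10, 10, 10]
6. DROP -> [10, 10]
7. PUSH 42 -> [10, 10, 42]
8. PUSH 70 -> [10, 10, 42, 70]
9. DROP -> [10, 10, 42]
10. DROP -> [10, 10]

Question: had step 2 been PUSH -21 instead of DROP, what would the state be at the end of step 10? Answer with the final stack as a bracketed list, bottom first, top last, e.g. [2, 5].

[24, -21, 10, 10]

(re-executing from step 2 with the substitution; state before step 2: [24])
2. PUSH -21 -> [24, -21]
3. PUSH 10 -> [24, -21, 10]
4. DUP -> [24, -21, 10, 10]
5. DUP -> [24, -21, 10, 10, 10]
6. DROP -> [24, -21, 10, 10]
7. PUSH 42 -> [24, -21, 10, 10, 42]
8. PUSH 70 -> [24, -21, 10, 10, 42, 70]
9. DROP -> [24, -21, 10, 10, 42]
10. DROP -> [24, -21, 10, 10]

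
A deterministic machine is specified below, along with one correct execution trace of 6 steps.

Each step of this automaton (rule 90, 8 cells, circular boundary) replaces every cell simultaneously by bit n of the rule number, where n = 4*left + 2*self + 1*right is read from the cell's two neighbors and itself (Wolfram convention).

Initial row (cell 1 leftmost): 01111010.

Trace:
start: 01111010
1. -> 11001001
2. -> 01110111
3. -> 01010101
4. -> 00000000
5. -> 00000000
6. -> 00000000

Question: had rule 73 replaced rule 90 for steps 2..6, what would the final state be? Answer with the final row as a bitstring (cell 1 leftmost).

(re-executing steps 2..6 under rule 73; state before step 2: 11001001)
2. -> 01000001
3. -> 00011100
4. -> 11010101
5. -> 01000001
6. -> 00011100

00011100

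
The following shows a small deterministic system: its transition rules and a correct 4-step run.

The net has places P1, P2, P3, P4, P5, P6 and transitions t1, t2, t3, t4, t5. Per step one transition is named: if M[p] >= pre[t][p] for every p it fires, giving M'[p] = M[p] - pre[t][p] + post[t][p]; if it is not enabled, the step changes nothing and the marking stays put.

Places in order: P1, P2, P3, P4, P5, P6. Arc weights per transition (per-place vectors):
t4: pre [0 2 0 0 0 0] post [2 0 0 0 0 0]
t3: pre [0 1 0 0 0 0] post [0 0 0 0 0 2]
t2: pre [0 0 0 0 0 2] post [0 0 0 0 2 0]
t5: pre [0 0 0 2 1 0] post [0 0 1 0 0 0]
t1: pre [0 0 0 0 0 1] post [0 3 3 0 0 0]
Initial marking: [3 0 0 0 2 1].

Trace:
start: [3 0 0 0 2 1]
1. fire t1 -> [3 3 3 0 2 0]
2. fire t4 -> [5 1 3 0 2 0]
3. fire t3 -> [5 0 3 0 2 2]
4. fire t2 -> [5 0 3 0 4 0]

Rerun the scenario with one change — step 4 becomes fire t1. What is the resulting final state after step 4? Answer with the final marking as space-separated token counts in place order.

5 3 6 0 2 1

(re-executing from step 4 with the substitution; state before step 4: [5 0 3 0 2 2])
4. fire t1 -> [5 3 6 0 2 1]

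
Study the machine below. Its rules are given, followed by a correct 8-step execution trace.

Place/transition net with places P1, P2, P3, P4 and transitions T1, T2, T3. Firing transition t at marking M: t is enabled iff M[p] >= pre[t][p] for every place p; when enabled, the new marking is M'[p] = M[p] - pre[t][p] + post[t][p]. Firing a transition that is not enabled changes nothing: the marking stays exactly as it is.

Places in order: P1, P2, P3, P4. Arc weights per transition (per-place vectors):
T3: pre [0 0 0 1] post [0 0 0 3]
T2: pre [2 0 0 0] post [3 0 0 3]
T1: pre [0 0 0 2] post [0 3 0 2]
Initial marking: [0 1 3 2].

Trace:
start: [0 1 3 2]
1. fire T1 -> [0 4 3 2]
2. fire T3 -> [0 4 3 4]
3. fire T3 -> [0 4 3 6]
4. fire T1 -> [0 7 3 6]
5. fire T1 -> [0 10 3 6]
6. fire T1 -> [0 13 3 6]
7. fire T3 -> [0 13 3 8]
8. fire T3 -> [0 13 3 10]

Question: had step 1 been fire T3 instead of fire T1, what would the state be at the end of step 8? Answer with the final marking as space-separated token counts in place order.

(re-executing from step 1 with the substitution; state before step 1: [0 1 3 2])
1. fire T3 -> [0 1 3 4]
2. fire T3 -> [0 1 3 6]
3. fire T3 -> [0 1 3 8]
4. fire T1 -> [0 4 3 8]
5. fire T1 -> [0 7 3 8]
6. fire T1 -> [0 10 3 8]
7. fire T3 -> [0 10 3 10]
8. fire T3 -> [0 10 3 12]

0 10 3 12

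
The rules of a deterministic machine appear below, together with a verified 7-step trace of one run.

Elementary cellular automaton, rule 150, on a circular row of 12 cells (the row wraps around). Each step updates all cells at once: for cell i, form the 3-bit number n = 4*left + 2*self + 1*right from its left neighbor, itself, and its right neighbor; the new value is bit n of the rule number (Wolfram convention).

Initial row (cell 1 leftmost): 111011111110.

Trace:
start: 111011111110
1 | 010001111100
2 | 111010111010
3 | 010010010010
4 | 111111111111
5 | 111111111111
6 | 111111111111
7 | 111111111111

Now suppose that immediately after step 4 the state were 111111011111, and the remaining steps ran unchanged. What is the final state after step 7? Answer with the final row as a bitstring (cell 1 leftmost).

state after step 4 := 111111011111
5 | 111110001111
6 | 111101010111
7 | 111001010011

111001010011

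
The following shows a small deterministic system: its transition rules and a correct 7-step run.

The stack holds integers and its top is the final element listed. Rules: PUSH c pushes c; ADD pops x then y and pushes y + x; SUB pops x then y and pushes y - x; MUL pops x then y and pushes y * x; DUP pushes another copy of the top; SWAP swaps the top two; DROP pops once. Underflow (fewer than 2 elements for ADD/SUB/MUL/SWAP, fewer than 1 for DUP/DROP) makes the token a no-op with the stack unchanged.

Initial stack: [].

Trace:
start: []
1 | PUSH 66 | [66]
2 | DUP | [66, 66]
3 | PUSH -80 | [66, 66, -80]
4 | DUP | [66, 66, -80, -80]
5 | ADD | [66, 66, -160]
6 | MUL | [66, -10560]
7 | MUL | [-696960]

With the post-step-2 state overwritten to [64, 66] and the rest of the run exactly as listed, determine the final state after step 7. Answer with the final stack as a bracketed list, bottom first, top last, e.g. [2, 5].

state after step 2 := [64, 66]
3 | PUSH -80 | [64, 66, -80]
4 | DUP | [64, 66, -80, -80]
5 | ADD | [64, 66, -160]
6 | MUL | [64, -10560]
7 | MUL | [-675840]

[-675840]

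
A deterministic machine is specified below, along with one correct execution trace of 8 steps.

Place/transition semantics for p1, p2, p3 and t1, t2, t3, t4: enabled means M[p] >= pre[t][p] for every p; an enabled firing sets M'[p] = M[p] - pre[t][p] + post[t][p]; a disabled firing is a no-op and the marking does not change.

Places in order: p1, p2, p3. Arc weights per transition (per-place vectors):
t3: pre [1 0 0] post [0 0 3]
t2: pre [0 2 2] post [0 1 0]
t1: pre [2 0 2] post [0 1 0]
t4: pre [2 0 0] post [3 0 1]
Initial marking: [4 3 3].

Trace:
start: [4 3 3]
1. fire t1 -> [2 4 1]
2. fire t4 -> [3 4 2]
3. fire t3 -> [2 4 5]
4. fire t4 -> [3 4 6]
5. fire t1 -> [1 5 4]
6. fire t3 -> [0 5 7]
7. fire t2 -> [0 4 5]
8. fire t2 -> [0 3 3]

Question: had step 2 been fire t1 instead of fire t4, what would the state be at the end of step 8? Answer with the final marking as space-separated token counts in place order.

(re-executing from step 2 with the substitution; state before step 2: [2 4 1])
2. fire t1 -> [2 4 1]
3. fire t3 -> [1 4 4]
4. fire t4 -> [1 4 4]
5. fire t1 -> [1 4 4]
6. fire t3 -> [0 4 7]
7. fire t2 -> [0 3 5]
8. fire t2 -> [0 2 3]

0 2 3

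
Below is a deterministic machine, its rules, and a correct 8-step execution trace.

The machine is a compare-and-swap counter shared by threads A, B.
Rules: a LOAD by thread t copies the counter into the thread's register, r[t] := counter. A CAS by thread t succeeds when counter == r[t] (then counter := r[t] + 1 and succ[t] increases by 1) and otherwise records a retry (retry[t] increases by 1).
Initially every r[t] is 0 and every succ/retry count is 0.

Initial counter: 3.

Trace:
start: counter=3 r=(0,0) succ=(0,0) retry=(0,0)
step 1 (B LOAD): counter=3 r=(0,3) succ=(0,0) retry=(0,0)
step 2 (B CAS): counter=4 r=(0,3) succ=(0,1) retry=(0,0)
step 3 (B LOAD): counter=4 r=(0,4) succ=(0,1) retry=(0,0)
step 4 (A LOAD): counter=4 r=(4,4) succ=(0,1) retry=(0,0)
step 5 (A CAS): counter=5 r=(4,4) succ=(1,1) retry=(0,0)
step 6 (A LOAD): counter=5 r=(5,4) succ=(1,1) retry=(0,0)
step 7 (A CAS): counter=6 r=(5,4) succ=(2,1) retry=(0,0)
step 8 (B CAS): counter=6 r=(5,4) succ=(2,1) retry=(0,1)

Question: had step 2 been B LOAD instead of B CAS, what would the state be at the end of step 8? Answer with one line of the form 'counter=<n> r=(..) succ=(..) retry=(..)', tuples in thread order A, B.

counter=5 r=(4,3) succ=(2,0) retry=(0,1)

(re-executing from step 2 with the substitution; state before step 2: counter=3 r=(0,3) succ=(0,0) retry=(0,0))
step 2 (B LOAD): counter=3 r=(0,3) succ=(0,0) retry=(0,0)
step 3 (B LOAD): counter=3 r=(0,3) succ=(0,0) retry=(0,0)
step 4 (A LOAD): counter=3 r=(3,3) succ=(0,0) retry=(0,0)
step 5 (A CAS): counter=4 r=(3,3) succ=(1,0) retry=(0,0)
step 6 (A LOAD): counter=4 r=(4,3) succ=(1,0) retry=(0,0)
step 7 (A CAS): counter=5 r=(4,3) succ=(2,0) retry=(0,0)
step 8 (B CAS): counter=5 r=(4,3) succ=(2,0) retry=(0,1)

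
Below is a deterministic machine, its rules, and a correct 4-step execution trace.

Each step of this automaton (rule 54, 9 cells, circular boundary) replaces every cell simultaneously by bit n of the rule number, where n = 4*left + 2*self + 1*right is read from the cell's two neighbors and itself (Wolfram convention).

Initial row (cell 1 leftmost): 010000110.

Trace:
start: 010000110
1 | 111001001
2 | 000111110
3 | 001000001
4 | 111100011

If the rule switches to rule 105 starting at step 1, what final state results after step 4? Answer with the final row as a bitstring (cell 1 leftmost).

(re-executing steps 1..4 under rule 105; state before step 1: 010000110)
1 | 000110110
2 | 110111110
3 | 111100011
4 | 000101010

000101010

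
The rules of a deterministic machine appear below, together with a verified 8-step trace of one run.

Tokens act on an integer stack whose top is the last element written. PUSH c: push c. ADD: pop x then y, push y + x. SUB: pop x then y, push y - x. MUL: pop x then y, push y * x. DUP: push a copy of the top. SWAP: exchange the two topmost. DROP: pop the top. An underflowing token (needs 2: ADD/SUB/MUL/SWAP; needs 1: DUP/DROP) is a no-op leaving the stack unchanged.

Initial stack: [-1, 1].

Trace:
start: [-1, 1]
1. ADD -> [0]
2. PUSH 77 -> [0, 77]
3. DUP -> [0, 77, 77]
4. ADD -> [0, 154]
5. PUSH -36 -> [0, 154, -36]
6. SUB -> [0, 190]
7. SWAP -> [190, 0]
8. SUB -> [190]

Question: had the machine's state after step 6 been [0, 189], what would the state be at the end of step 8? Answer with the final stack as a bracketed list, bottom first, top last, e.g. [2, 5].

[189]

state after step 6 := [0, 189]
7. SWAP -> [189, 0]
8. SUB -> [189]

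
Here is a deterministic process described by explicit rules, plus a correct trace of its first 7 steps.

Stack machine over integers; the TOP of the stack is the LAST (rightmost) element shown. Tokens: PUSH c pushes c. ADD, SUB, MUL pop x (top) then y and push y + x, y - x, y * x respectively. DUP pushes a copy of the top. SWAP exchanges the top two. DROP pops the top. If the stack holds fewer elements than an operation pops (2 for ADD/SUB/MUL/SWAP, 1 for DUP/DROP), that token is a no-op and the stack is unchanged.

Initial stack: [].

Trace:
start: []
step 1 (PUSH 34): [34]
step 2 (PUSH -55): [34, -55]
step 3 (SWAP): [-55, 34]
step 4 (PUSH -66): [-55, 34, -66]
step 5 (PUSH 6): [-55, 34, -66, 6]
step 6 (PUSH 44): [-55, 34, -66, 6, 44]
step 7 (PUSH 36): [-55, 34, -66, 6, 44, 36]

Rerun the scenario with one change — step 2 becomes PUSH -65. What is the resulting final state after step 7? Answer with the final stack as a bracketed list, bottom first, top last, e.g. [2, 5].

(re-executing from step 2 with the substitution; state before step 2: [34])
step 2 (PUSH -65): [34, -65]
step 3 (SWAP): [-65, 34]
step 4 (PUSH -66): [-65, 34, -66]
step 5 (PUSH 6): [-65, 34, -66, 6]
step 6 (PUSH 44): [-65, 34, -66, 6, 44]
step 7 (PUSH 36): [-65, 34, -66, 6, 44, 36]

[-65, 34, -66, 6, 44, 36]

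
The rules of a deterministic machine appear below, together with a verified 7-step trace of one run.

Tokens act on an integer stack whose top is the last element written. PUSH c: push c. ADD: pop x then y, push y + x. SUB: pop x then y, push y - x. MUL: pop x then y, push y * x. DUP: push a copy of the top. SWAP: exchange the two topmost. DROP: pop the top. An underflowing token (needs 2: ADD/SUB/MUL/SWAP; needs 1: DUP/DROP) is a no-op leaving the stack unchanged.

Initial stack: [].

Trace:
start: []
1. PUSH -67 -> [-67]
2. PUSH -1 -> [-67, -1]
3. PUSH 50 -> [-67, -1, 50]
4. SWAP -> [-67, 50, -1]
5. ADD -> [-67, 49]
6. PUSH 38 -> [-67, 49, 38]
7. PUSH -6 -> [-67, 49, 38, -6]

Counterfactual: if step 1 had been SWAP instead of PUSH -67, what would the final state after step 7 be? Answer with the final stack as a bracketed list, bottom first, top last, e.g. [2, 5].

(re-executing from step 1 with the substitution; state before step 1: [])
1. SWAP -> []
2. PUSH -1 -> [-1]
3. PUSH 50 -> [-1, 50]
4. SWAP -> [50, -1]
5. ADD -> [49]
6. PUSH 38 -> [49, 38]
7. PUSH -6 -> [49, 38, -6]

[49, 38, -6]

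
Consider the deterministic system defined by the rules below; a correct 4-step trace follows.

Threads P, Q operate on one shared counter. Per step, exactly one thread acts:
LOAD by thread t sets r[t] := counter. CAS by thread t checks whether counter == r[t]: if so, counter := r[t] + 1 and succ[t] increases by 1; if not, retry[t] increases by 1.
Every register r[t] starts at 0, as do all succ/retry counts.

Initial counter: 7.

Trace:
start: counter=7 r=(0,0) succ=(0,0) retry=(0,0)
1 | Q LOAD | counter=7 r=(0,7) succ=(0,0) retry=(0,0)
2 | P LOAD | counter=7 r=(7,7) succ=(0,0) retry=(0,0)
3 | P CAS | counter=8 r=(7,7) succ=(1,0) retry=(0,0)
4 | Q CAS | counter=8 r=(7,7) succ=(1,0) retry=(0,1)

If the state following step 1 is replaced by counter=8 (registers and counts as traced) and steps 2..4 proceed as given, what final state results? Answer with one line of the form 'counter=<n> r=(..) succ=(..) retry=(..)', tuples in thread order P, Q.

state after step 1 := counter=8 r=(0,7) succ=(0,0) retry=(0,0)
2 | P LOAD | counter=8 r=(8,7) succ=(0,0) retry=(0,0)
3 | P CAS | counter=9 r=(8,7) succ=(1,0) retry=(0,0)
4 | Q CAS | counter=9 r=(8,7) succ=(1,0) retry=(0,1)

counter=9 r=(8,7) succ=(1,0) retry=(0,1)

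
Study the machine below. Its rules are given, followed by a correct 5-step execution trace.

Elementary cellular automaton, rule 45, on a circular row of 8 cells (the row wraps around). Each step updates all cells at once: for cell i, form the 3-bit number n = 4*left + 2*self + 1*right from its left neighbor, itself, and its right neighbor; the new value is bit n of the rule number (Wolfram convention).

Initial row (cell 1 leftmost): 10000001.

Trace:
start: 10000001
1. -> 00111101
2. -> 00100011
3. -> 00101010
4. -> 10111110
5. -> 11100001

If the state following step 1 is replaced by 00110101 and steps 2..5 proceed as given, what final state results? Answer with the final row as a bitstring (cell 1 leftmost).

01101010

state after step 1 := 00110101
2. -> 00101111
3. -> 00111000
4. -> 10100011
5. -> 01101010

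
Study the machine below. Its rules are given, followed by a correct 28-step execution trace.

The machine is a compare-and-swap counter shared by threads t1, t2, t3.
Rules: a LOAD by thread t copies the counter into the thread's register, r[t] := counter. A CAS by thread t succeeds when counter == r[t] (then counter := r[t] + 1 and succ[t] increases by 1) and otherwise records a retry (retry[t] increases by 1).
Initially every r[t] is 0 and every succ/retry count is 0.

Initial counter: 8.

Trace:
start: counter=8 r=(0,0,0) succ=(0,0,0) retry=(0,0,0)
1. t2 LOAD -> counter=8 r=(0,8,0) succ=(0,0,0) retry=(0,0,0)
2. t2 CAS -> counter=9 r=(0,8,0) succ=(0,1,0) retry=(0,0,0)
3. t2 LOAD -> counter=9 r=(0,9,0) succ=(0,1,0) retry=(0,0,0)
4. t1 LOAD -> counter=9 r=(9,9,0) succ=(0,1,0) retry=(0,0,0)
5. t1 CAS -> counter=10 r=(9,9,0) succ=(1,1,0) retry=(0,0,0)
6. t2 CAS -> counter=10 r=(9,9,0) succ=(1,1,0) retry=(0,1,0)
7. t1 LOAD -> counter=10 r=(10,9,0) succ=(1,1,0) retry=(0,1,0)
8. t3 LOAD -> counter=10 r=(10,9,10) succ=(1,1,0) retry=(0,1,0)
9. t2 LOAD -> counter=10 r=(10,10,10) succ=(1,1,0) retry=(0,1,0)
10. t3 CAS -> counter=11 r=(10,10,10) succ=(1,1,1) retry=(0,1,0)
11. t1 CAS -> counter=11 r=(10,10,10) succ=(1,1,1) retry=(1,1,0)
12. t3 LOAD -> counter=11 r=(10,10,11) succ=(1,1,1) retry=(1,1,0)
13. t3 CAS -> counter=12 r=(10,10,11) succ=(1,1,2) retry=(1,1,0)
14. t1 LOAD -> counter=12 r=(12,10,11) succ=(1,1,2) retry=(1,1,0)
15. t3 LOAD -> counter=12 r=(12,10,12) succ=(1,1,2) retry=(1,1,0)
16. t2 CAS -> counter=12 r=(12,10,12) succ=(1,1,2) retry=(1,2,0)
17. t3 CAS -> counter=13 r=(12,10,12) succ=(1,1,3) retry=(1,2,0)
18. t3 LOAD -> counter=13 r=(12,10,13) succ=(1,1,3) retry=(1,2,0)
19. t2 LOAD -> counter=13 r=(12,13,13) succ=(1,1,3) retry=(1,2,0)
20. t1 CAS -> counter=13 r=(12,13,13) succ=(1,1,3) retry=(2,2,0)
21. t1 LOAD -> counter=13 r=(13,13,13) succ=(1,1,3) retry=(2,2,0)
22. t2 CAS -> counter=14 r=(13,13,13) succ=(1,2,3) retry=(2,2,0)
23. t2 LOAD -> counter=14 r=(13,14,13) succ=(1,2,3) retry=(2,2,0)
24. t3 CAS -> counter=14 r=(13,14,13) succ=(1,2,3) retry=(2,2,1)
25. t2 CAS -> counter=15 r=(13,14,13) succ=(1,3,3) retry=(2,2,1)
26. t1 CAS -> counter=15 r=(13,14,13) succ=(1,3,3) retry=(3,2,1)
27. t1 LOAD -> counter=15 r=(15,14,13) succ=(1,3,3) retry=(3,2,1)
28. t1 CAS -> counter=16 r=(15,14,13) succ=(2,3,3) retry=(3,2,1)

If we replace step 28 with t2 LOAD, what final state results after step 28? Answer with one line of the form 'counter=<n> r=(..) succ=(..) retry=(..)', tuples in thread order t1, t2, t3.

(re-executing from step 28 with the substitution; state before step 28: counter=15 r=(15,14,13) succ=(1,3,3) retry=(3,2,1))
28. t2 LOAD -> counter=15 r=(15,15,13) succ=(1,3,3) retry=(3,2,1)

counter=15 r=(15,15,13) succ=(1,3,3) retry=(3,2,1)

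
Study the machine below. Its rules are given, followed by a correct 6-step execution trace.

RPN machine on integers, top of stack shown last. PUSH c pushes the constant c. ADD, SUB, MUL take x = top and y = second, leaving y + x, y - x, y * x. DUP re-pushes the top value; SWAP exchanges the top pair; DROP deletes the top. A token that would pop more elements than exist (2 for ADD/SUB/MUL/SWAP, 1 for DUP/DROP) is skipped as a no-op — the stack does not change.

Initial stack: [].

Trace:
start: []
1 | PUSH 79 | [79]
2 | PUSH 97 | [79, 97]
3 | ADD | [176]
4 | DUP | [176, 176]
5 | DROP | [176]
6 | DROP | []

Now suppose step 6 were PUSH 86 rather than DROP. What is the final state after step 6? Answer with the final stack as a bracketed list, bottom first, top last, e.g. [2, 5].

[176, 86]

(re-executing from step 6 with the substitution; state before step 6: [176])
6 | PUSH 86 | [176, 86]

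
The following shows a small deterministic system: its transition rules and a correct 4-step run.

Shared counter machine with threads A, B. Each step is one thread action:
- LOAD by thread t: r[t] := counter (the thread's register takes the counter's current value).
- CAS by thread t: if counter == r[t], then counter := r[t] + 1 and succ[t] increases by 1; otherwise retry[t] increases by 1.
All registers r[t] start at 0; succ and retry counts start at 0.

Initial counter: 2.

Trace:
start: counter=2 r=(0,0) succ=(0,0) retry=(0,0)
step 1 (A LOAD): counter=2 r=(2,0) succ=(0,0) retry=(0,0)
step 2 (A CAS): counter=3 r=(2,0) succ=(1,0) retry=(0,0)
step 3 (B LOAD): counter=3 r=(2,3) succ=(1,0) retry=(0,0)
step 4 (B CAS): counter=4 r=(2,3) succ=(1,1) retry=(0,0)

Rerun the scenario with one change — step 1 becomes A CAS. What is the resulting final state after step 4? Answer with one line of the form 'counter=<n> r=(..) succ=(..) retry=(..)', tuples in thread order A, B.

counter=3 r=(0,2) succ=(0,1) retry=(2,0)

(re-executing from step 1 with the substitution; state before step 1: counter=2 r=(0,0) succ=(0,0) retry=(0,0))
step 1 (A CAS): counter=2 r=(0,0) succ=(0,0) retry=(1,0)
step 2 (A CAS): counter=2 r=(0,0) succ=(0,0) retry=(2,0)
step 3 (B LOAD): counter=2 r=(0,2) succ=(0,0) retry=(2,0)
step 4 (B CAS): counter=3 r=(0,2) succ=(0,1) retry=(2,0)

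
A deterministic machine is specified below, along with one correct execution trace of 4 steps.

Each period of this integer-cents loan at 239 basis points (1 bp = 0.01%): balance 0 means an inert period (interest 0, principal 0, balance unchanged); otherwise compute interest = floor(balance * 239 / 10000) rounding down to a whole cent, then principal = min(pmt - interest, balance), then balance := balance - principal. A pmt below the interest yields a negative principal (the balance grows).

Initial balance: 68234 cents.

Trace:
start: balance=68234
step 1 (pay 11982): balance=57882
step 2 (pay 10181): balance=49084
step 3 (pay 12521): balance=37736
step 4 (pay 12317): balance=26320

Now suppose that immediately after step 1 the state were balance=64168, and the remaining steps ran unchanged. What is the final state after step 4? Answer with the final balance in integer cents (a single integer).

33067

state after step 1 := balance=64168
step 2 (pay 10181): balance=55520
step 3 (pay 12521): balance=44325
step 4 (pay 12317): balance=33067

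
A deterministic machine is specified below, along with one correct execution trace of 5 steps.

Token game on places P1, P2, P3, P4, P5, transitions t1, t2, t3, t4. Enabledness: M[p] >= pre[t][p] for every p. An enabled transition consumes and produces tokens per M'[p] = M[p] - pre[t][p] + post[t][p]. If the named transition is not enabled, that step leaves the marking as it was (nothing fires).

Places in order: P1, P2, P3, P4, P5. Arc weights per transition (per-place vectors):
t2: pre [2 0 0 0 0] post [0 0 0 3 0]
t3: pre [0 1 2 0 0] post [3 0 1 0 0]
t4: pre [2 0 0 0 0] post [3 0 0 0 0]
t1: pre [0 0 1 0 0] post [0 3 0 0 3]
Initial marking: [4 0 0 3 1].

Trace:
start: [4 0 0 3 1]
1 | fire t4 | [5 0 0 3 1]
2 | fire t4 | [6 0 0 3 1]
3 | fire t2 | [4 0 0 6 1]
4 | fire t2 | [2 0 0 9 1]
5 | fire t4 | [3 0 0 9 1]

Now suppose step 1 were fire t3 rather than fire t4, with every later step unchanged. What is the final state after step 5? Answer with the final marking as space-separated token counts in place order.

(re-executing from step 1 with the substitution; state before step 1: [4 0 0 3 1])
1 | fire t3 | [4 0 0 3 1]
2 | fire t4 | [5 0 0 3 1]
3 | fire t2 | [3 0 0 6 1]
4 | fire t2 | [1 0 0 9 1]
5 | fire t4 | [1 0 0 9 1]

1 0 0 9 1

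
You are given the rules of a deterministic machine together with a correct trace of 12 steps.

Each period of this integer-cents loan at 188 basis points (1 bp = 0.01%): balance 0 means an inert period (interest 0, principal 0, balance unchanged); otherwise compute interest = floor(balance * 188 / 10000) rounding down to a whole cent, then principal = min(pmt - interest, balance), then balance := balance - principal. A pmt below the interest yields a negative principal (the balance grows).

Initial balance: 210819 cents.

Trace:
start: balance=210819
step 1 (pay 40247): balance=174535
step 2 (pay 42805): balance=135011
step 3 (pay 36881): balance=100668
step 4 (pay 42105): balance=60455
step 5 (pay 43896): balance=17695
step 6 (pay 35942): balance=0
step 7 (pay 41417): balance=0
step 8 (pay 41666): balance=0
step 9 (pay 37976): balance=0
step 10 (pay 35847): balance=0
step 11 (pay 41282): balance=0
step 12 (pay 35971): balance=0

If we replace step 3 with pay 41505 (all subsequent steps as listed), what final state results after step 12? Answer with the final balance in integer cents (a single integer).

(re-executing from step 3 with the substitution; state before step 3: balance=135011)
step 3 (pay 41505): balance=96044
step 4 (pay 42105): balance=55744
step 5 (pay 43896): balance=12895
step 6 (pay 35942): balance=0
step 7 (pay 41417): balance=0
step 8 (pay 41666): balance=0
step 9 (pay 37976): balance=0
step 10 (pay 35847): balance=0
step 11 (pay 41282): balance=0
step 12 (pay 35971): balance=0

0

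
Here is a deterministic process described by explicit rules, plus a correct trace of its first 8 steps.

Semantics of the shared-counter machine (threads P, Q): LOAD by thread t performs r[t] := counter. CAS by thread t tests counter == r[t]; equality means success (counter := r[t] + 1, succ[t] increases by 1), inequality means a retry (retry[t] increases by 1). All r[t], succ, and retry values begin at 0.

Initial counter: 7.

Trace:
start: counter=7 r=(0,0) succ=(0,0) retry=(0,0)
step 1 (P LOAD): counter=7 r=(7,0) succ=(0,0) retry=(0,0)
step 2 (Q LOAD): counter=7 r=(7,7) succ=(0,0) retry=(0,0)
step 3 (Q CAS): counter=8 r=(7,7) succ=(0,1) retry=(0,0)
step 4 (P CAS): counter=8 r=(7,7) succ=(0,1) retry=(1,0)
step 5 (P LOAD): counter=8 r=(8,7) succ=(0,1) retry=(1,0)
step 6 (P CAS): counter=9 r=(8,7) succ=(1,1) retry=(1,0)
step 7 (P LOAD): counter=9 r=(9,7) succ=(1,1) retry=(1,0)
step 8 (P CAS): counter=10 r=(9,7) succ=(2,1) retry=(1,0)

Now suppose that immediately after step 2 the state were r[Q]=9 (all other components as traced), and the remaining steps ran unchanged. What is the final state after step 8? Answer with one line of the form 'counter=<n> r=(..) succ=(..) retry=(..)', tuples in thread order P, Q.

state after step 2 := counter=7 r=(7,9) succ=(0,0) retry=(0,0)
step 3 (Q CAS): counter=7 r=(7,9) succ=(0,0) retry=(0,1)
step 4 (P CAS): counter=8 r=(7,9) succ=(1,0) retry=(0,1)
step 5 (P LOAD): counter=8 r=(8,9) succ=(1,0) retry=(0,1)
step 6 (P CAS): counter=9 r=(8,9) succ=(2,0) retry=(0,1)
step 7 (P LOAD): counter=9 r=(9,9) succ=(2,0) retry=(0,1)
step 8 (P CAS): counter=10 r=(9,9) succ=(3,0) retry=(0,1)

counter=10 r=(9,9) succ=(3,0) retry=(0,1)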